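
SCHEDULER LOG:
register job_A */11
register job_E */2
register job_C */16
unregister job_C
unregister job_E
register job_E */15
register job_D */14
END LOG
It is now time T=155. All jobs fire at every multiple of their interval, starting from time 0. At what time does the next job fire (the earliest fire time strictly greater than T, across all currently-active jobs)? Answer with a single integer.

Answer: 165

Derivation:
Op 1: register job_A */11 -> active={job_A:*/11}
Op 2: register job_E */2 -> active={job_A:*/11, job_E:*/2}
Op 3: register job_C */16 -> active={job_A:*/11, job_C:*/16, job_E:*/2}
Op 4: unregister job_C -> active={job_A:*/11, job_E:*/2}
Op 5: unregister job_E -> active={job_A:*/11}
Op 6: register job_E */15 -> active={job_A:*/11, job_E:*/15}
Op 7: register job_D */14 -> active={job_A:*/11, job_D:*/14, job_E:*/15}
  job_A: interval 11, next fire after T=155 is 165
  job_D: interval 14, next fire after T=155 is 168
  job_E: interval 15, next fire after T=155 is 165
Earliest fire time = 165 (job job_A)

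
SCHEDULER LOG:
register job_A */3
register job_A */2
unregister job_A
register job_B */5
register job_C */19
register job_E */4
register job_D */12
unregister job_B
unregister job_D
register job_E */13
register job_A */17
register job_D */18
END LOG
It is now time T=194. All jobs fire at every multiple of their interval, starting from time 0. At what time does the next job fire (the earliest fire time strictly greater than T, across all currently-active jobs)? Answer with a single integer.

Answer: 195

Derivation:
Op 1: register job_A */3 -> active={job_A:*/3}
Op 2: register job_A */2 -> active={job_A:*/2}
Op 3: unregister job_A -> active={}
Op 4: register job_B */5 -> active={job_B:*/5}
Op 5: register job_C */19 -> active={job_B:*/5, job_C:*/19}
Op 6: register job_E */4 -> active={job_B:*/5, job_C:*/19, job_E:*/4}
Op 7: register job_D */12 -> active={job_B:*/5, job_C:*/19, job_D:*/12, job_E:*/4}
Op 8: unregister job_B -> active={job_C:*/19, job_D:*/12, job_E:*/4}
Op 9: unregister job_D -> active={job_C:*/19, job_E:*/4}
Op 10: register job_E */13 -> active={job_C:*/19, job_E:*/13}
Op 11: register job_A */17 -> active={job_A:*/17, job_C:*/19, job_E:*/13}
Op 12: register job_D */18 -> active={job_A:*/17, job_C:*/19, job_D:*/18, job_E:*/13}
  job_A: interval 17, next fire after T=194 is 204
  job_C: interval 19, next fire after T=194 is 209
  job_D: interval 18, next fire after T=194 is 198
  job_E: interval 13, next fire after T=194 is 195
Earliest fire time = 195 (job job_E)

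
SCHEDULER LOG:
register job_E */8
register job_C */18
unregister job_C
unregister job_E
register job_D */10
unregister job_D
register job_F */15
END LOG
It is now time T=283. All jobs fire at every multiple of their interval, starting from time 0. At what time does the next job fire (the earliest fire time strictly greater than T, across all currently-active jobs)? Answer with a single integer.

Answer: 285

Derivation:
Op 1: register job_E */8 -> active={job_E:*/8}
Op 2: register job_C */18 -> active={job_C:*/18, job_E:*/8}
Op 3: unregister job_C -> active={job_E:*/8}
Op 4: unregister job_E -> active={}
Op 5: register job_D */10 -> active={job_D:*/10}
Op 6: unregister job_D -> active={}
Op 7: register job_F */15 -> active={job_F:*/15}
  job_F: interval 15, next fire after T=283 is 285
Earliest fire time = 285 (job job_F)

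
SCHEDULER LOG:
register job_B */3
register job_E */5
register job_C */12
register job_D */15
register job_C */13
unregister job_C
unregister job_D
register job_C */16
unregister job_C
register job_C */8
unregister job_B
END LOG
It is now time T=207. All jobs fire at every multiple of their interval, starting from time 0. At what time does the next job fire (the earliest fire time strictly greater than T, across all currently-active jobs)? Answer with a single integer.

Answer: 208

Derivation:
Op 1: register job_B */3 -> active={job_B:*/3}
Op 2: register job_E */5 -> active={job_B:*/3, job_E:*/5}
Op 3: register job_C */12 -> active={job_B:*/3, job_C:*/12, job_E:*/5}
Op 4: register job_D */15 -> active={job_B:*/3, job_C:*/12, job_D:*/15, job_E:*/5}
Op 5: register job_C */13 -> active={job_B:*/3, job_C:*/13, job_D:*/15, job_E:*/5}
Op 6: unregister job_C -> active={job_B:*/3, job_D:*/15, job_E:*/5}
Op 7: unregister job_D -> active={job_B:*/3, job_E:*/5}
Op 8: register job_C */16 -> active={job_B:*/3, job_C:*/16, job_E:*/5}
Op 9: unregister job_C -> active={job_B:*/3, job_E:*/5}
Op 10: register job_C */8 -> active={job_B:*/3, job_C:*/8, job_E:*/5}
Op 11: unregister job_B -> active={job_C:*/8, job_E:*/5}
  job_C: interval 8, next fire after T=207 is 208
  job_E: interval 5, next fire after T=207 is 210
Earliest fire time = 208 (job job_C)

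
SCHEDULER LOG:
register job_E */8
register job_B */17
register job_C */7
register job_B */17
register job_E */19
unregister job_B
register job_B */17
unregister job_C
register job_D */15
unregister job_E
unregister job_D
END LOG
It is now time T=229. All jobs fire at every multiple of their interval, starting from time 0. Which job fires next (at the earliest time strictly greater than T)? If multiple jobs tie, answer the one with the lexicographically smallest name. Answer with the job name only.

Answer: job_B

Derivation:
Op 1: register job_E */8 -> active={job_E:*/8}
Op 2: register job_B */17 -> active={job_B:*/17, job_E:*/8}
Op 3: register job_C */7 -> active={job_B:*/17, job_C:*/7, job_E:*/8}
Op 4: register job_B */17 -> active={job_B:*/17, job_C:*/7, job_E:*/8}
Op 5: register job_E */19 -> active={job_B:*/17, job_C:*/7, job_E:*/19}
Op 6: unregister job_B -> active={job_C:*/7, job_E:*/19}
Op 7: register job_B */17 -> active={job_B:*/17, job_C:*/7, job_E:*/19}
Op 8: unregister job_C -> active={job_B:*/17, job_E:*/19}
Op 9: register job_D */15 -> active={job_B:*/17, job_D:*/15, job_E:*/19}
Op 10: unregister job_E -> active={job_B:*/17, job_D:*/15}
Op 11: unregister job_D -> active={job_B:*/17}
  job_B: interval 17, next fire after T=229 is 238
Earliest = 238, winner (lex tiebreak) = job_B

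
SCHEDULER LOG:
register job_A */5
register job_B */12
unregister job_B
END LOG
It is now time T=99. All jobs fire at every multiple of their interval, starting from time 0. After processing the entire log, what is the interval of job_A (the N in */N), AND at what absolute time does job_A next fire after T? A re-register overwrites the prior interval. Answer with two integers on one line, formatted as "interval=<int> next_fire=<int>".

Answer: interval=5 next_fire=100

Derivation:
Op 1: register job_A */5 -> active={job_A:*/5}
Op 2: register job_B */12 -> active={job_A:*/5, job_B:*/12}
Op 3: unregister job_B -> active={job_A:*/5}
Final interval of job_A = 5
Next fire of job_A after T=99: (99//5+1)*5 = 100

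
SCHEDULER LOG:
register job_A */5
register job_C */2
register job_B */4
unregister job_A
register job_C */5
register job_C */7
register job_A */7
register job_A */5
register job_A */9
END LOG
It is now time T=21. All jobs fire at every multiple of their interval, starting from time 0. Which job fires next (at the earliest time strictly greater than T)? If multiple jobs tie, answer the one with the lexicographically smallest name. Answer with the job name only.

Op 1: register job_A */5 -> active={job_A:*/5}
Op 2: register job_C */2 -> active={job_A:*/5, job_C:*/2}
Op 3: register job_B */4 -> active={job_A:*/5, job_B:*/4, job_C:*/2}
Op 4: unregister job_A -> active={job_B:*/4, job_C:*/2}
Op 5: register job_C */5 -> active={job_B:*/4, job_C:*/5}
Op 6: register job_C */7 -> active={job_B:*/4, job_C:*/7}
Op 7: register job_A */7 -> active={job_A:*/7, job_B:*/4, job_C:*/7}
Op 8: register job_A */5 -> active={job_A:*/5, job_B:*/4, job_C:*/7}
Op 9: register job_A */9 -> active={job_A:*/9, job_B:*/4, job_C:*/7}
  job_A: interval 9, next fire after T=21 is 27
  job_B: interval 4, next fire after T=21 is 24
  job_C: interval 7, next fire after T=21 is 28
Earliest = 24, winner (lex tiebreak) = job_B

Answer: job_B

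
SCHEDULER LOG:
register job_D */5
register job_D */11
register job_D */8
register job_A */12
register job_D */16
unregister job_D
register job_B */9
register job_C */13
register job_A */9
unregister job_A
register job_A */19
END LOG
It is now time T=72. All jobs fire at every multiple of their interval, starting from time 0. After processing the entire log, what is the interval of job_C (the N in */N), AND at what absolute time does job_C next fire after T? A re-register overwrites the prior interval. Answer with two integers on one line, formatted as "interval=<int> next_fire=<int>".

Op 1: register job_D */5 -> active={job_D:*/5}
Op 2: register job_D */11 -> active={job_D:*/11}
Op 3: register job_D */8 -> active={job_D:*/8}
Op 4: register job_A */12 -> active={job_A:*/12, job_D:*/8}
Op 5: register job_D */16 -> active={job_A:*/12, job_D:*/16}
Op 6: unregister job_D -> active={job_A:*/12}
Op 7: register job_B */9 -> active={job_A:*/12, job_B:*/9}
Op 8: register job_C */13 -> active={job_A:*/12, job_B:*/9, job_C:*/13}
Op 9: register job_A */9 -> active={job_A:*/9, job_B:*/9, job_C:*/13}
Op 10: unregister job_A -> active={job_B:*/9, job_C:*/13}
Op 11: register job_A */19 -> active={job_A:*/19, job_B:*/9, job_C:*/13}
Final interval of job_C = 13
Next fire of job_C after T=72: (72//13+1)*13 = 78

Answer: interval=13 next_fire=78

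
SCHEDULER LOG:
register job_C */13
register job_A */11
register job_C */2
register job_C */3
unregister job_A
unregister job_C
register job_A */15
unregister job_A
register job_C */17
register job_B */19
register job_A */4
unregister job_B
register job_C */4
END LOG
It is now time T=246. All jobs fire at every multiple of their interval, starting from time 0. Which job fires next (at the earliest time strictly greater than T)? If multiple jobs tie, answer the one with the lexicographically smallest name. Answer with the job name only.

Op 1: register job_C */13 -> active={job_C:*/13}
Op 2: register job_A */11 -> active={job_A:*/11, job_C:*/13}
Op 3: register job_C */2 -> active={job_A:*/11, job_C:*/2}
Op 4: register job_C */3 -> active={job_A:*/11, job_C:*/3}
Op 5: unregister job_A -> active={job_C:*/3}
Op 6: unregister job_C -> active={}
Op 7: register job_A */15 -> active={job_A:*/15}
Op 8: unregister job_A -> active={}
Op 9: register job_C */17 -> active={job_C:*/17}
Op 10: register job_B */19 -> active={job_B:*/19, job_C:*/17}
Op 11: register job_A */4 -> active={job_A:*/4, job_B:*/19, job_C:*/17}
Op 12: unregister job_B -> active={job_A:*/4, job_C:*/17}
Op 13: register job_C */4 -> active={job_A:*/4, job_C:*/4}
  job_A: interval 4, next fire after T=246 is 248
  job_C: interval 4, next fire after T=246 is 248
Earliest = 248, winner (lex tiebreak) = job_A

Answer: job_A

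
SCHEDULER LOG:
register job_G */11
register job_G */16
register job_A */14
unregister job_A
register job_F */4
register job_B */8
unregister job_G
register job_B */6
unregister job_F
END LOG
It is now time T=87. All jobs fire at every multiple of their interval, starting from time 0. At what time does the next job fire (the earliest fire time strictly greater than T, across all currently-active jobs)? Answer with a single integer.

Answer: 90

Derivation:
Op 1: register job_G */11 -> active={job_G:*/11}
Op 2: register job_G */16 -> active={job_G:*/16}
Op 3: register job_A */14 -> active={job_A:*/14, job_G:*/16}
Op 4: unregister job_A -> active={job_G:*/16}
Op 5: register job_F */4 -> active={job_F:*/4, job_G:*/16}
Op 6: register job_B */8 -> active={job_B:*/8, job_F:*/4, job_G:*/16}
Op 7: unregister job_G -> active={job_B:*/8, job_F:*/4}
Op 8: register job_B */6 -> active={job_B:*/6, job_F:*/4}
Op 9: unregister job_F -> active={job_B:*/6}
  job_B: interval 6, next fire after T=87 is 90
Earliest fire time = 90 (job job_B)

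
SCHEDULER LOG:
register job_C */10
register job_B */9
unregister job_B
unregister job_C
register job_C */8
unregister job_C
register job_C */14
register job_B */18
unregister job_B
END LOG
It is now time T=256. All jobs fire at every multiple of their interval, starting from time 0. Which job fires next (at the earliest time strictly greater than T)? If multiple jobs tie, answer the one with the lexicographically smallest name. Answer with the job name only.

Op 1: register job_C */10 -> active={job_C:*/10}
Op 2: register job_B */9 -> active={job_B:*/9, job_C:*/10}
Op 3: unregister job_B -> active={job_C:*/10}
Op 4: unregister job_C -> active={}
Op 5: register job_C */8 -> active={job_C:*/8}
Op 6: unregister job_C -> active={}
Op 7: register job_C */14 -> active={job_C:*/14}
Op 8: register job_B */18 -> active={job_B:*/18, job_C:*/14}
Op 9: unregister job_B -> active={job_C:*/14}
  job_C: interval 14, next fire after T=256 is 266
Earliest = 266, winner (lex tiebreak) = job_C

Answer: job_C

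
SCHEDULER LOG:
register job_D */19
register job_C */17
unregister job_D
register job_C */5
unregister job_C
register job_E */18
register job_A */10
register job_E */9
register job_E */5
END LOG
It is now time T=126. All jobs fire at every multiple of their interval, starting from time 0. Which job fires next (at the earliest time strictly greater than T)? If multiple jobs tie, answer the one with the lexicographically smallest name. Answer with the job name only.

Op 1: register job_D */19 -> active={job_D:*/19}
Op 2: register job_C */17 -> active={job_C:*/17, job_D:*/19}
Op 3: unregister job_D -> active={job_C:*/17}
Op 4: register job_C */5 -> active={job_C:*/5}
Op 5: unregister job_C -> active={}
Op 6: register job_E */18 -> active={job_E:*/18}
Op 7: register job_A */10 -> active={job_A:*/10, job_E:*/18}
Op 8: register job_E */9 -> active={job_A:*/10, job_E:*/9}
Op 9: register job_E */5 -> active={job_A:*/10, job_E:*/5}
  job_A: interval 10, next fire after T=126 is 130
  job_E: interval 5, next fire after T=126 is 130
Earliest = 130, winner (lex tiebreak) = job_A

Answer: job_A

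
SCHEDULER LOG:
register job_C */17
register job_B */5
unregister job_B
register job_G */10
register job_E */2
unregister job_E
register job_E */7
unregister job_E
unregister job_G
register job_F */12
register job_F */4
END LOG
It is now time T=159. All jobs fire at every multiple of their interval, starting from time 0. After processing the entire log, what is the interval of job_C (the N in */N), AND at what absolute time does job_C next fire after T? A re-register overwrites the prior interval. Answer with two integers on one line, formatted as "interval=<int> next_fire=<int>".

Answer: interval=17 next_fire=170

Derivation:
Op 1: register job_C */17 -> active={job_C:*/17}
Op 2: register job_B */5 -> active={job_B:*/5, job_C:*/17}
Op 3: unregister job_B -> active={job_C:*/17}
Op 4: register job_G */10 -> active={job_C:*/17, job_G:*/10}
Op 5: register job_E */2 -> active={job_C:*/17, job_E:*/2, job_G:*/10}
Op 6: unregister job_E -> active={job_C:*/17, job_G:*/10}
Op 7: register job_E */7 -> active={job_C:*/17, job_E:*/7, job_G:*/10}
Op 8: unregister job_E -> active={job_C:*/17, job_G:*/10}
Op 9: unregister job_G -> active={job_C:*/17}
Op 10: register job_F */12 -> active={job_C:*/17, job_F:*/12}
Op 11: register job_F */4 -> active={job_C:*/17, job_F:*/4}
Final interval of job_C = 17
Next fire of job_C after T=159: (159//17+1)*17 = 170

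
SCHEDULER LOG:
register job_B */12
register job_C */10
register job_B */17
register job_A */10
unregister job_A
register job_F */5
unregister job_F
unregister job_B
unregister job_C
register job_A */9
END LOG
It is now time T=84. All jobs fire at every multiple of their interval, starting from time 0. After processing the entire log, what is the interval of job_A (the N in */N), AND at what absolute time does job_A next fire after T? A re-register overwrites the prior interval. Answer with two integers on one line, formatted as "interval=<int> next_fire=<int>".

Op 1: register job_B */12 -> active={job_B:*/12}
Op 2: register job_C */10 -> active={job_B:*/12, job_C:*/10}
Op 3: register job_B */17 -> active={job_B:*/17, job_C:*/10}
Op 4: register job_A */10 -> active={job_A:*/10, job_B:*/17, job_C:*/10}
Op 5: unregister job_A -> active={job_B:*/17, job_C:*/10}
Op 6: register job_F */5 -> active={job_B:*/17, job_C:*/10, job_F:*/5}
Op 7: unregister job_F -> active={job_B:*/17, job_C:*/10}
Op 8: unregister job_B -> active={job_C:*/10}
Op 9: unregister job_C -> active={}
Op 10: register job_A */9 -> active={job_A:*/9}
Final interval of job_A = 9
Next fire of job_A after T=84: (84//9+1)*9 = 90

Answer: interval=9 next_fire=90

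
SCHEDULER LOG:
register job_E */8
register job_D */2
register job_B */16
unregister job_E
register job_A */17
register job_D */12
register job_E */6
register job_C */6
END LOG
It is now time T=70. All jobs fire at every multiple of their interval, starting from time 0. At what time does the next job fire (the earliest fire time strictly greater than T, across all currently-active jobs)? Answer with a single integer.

Op 1: register job_E */8 -> active={job_E:*/8}
Op 2: register job_D */2 -> active={job_D:*/2, job_E:*/8}
Op 3: register job_B */16 -> active={job_B:*/16, job_D:*/2, job_E:*/8}
Op 4: unregister job_E -> active={job_B:*/16, job_D:*/2}
Op 5: register job_A */17 -> active={job_A:*/17, job_B:*/16, job_D:*/2}
Op 6: register job_D */12 -> active={job_A:*/17, job_B:*/16, job_D:*/12}
Op 7: register job_E */6 -> active={job_A:*/17, job_B:*/16, job_D:*/12, job_E:*/6}
Op 8: register job_C */6 -> active={job_A:*/17, job_B:*/16, job_C:*/6, job_D:*/12, job_E:*/6}
  job_A: interval 17, next fire after T=70 is 85
  job_B: interval 16, next fire after T=70 is 80
  job_C: interval 6, next fire after T=70 is 72
  job_D: interval 12, next fire after T=70 is 72
  job_E: interval 6, next fire after T=70 is 72
Earliest fire time = 72 (job job_C)

Answer: 72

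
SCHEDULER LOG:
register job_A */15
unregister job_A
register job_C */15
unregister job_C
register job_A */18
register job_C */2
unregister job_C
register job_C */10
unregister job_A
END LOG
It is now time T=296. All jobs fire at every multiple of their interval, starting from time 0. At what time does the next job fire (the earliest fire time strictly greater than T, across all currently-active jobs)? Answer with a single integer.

Answer: 300

Derivation:
Op 1: register job_A */15 -> active={job_A:*/15}
Op 2: unregister job_A -> active={}
Op 3: register job_C */15 -> active={job_C:*/15}
Op 4: unregister job_C -> active={}
Op 5: register job_A */18 -> active={job_A:*/18}
Op 6: register job_C */2 -> active={job_A:*/18, job_C:*/2}
Op 7: unregister job_C -> active={job_A:*/18}
Op 8: register job_C */10 -> active={job_A:*/18, job_C:*/10}
Op 9: unregister job_A -> active={job_C:*/10}
  job_C: interval 10, next fire after T=296 is 300
Earliest fire time = 300 (job job_C)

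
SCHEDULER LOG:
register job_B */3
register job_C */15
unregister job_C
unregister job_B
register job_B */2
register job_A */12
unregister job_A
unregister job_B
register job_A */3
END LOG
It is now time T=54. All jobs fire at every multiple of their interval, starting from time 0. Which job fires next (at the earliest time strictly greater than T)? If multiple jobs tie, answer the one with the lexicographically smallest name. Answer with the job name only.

Answer: job_A

Derivation:
Op 1: register job_B */3 -> active={job_B:*/3}
Op 2: register job_C */15 -> active={job_B:*/3, job_C:*/15}
Op 3: unregister job_C -> active={job_B:*/3}
Op 4: unregister job_B -> active={}
Op 5: register job_B */2 -> active={job_B:*/2}
Op 6: register job_A */12 -> active={job_A:*/12, job_B:*/2}
Op 7: unregister job_A -> active={job_B:*/2}
Op 8: unregister job_B -> active={}
Op 9: register job_A */3 -> active={job_A:*/3}
  job_A: interval 3, next fire after T=54 is 57
Earliest = 57, winner (lex tiebreak) = job_A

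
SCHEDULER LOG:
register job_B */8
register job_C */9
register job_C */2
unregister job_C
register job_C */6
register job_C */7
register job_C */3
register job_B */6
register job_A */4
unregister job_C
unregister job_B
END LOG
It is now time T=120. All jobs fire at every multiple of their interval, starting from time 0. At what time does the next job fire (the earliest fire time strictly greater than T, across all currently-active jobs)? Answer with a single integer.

Op 1: register job_B */8 -> active={job_B:*/8}
Op 2: register job_C */9 -> active={job_B:*/8, job_C:*/9}
Op 3: register job_C */2 -> active={job_B:*/8, job_C:*/2}
Op 4: unregister job_C -> active={job_B:*/8}
Op 5: register job_C */6 -> active={job_B:*/8, job_C:*/6}
Op 6: register job_C */7 -> active={job_B:*/8, job_C:*/7}
Op 7: register job_C */3 -> active={job_B:*/8, job_C:*/3}
Op 8: register job_B */6 -> active={job_B:*/6, job_C:*/3}
Op 9: register job_A */4 -> active={job_A:*/4, job_B:*/6, job_C:*/3}
Op 10: unregister job_C -> active={job_A:*/4, job_B:*/6}
Op 11: unregister job_B -> active={job_A:*/4}
  job_A: interval 4, next fire after T=120 is 124
Earliest fire time = 124 (job job_A)

Answer: 124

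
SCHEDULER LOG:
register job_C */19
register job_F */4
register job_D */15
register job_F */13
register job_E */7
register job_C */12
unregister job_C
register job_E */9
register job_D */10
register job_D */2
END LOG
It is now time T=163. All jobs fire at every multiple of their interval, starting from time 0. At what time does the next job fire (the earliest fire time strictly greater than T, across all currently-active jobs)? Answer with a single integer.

Answer: 164

Derivation:
Op 1: register job_C */19 -> active={job_C:*/19}
Op 2: register job_F */4 -> active={job_C:*/19, job_F:*/4}
Op 3: register job_D */15 -> active={job_C:*/19, job_D:*/15, job_F:*/4}
Op 4: register job_F */13 -> active={job_C:*/19, job_D:*/15, job_F:*/13}
Op 5: register job_E */7 -> active={job_C:*/19, job_D:*/15, job_E:*/7, job_F:*/13}
Op 6: register job_C */12 -> active={job_C:*/12, job_D:*/15, job_E:*/7, job_F:*/13}
Op 7: unregister job_C -> active={job_D:*/15, job_E:*/7, job_F:*/13}
Op 8: register job_E */9 -> active={job_D:*/15, job_E:*/9, job_F:*/13}
Op 9: register job_D */10 -> active={job_D:*/10, job_E:*/9, job_F:*/13}
Op 10: register job_D */2 -> active={job_D:*/2, job_E:*/9, job_F:*/13}
  job_D: interval 2, next fire after T=163 is 164
  job_E: interval 9, next fire after T=163 is 171
  job_F: interval 13, next fire after T=163 is 169
Earliest fire time = 164 (job job_D)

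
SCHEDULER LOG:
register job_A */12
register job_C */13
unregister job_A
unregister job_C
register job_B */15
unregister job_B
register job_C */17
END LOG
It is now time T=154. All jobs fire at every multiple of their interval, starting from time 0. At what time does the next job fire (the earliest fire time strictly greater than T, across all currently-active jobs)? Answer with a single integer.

Op 1: register job_A */12 -> active={job_A:*/12}
Op 2: register job_C */13 -> active={job_A:*/12, job_C:*/13}
Op 3: unregister job_A -> active={job_C:*/13}
Op 4: unregister job_C -> active={}
Op 5: register job_B */15 -> active={job_B:*/15}
Op 6: unregister job_B -> active={}
Op 7: register job_C */17 -> active={job_C:*/17}
  job_C: interval 17, next fire after T=154 is 170
Earliest fire time = 170 (job job_C)

Answer: 170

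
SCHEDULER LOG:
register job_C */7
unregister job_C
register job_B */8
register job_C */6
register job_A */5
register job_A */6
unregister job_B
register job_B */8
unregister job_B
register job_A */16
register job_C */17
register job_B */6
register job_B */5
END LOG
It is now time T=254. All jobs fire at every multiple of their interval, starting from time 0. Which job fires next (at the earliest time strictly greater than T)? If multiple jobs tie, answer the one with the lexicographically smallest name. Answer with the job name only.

Op 1: register job_C */7 -> active={job_C:*/7}
Op 2: unregister job_C -> active={}
Op 3: register job_B */8 -> active={job_B:*/8}
Op 4: register job_C */6 -> active={job_B:*/8, job_C:*/6}
Op 5: register job_A */5 -> active={job_A:*/5, job_B:*/8, job_C:*/6}
Op 6: register job_A */6 -> active={job_A:*/6, job_B:*/8, job_C:*/6}
Op 7: unregister job_B -> active={job_A:*/6, job_C:*/6}
Op 8: register job_B */8 -> active={job_A:*/6, job_B:*/8, job_C:*/6}
Op 9: unregister job_B -> active={job_A:*/6, job_C:*/6}
Op 10: register job_A */16 -> active={job_A:*/16, job_C:*/6}
Op 11: register job_C */17 -> active={job_A:*/16, job_C:*/17}
Op 12: register job_B */6 -> active={job_A:*/16, job_B:*/6, job_C:*/17}
Op 13: register job_B */5 -> active={job_A:*/16, job_B:*/5, job_C:*/17}
  job_A: interval 16, next fire after T=254 is 256
  job_B: interval 5, next fire after T=254 is 255
  job_C: interval 17, next fire after T=254 is 255
Earliest = 255, winner (lex tiebreak) = job_B

Answer: job_B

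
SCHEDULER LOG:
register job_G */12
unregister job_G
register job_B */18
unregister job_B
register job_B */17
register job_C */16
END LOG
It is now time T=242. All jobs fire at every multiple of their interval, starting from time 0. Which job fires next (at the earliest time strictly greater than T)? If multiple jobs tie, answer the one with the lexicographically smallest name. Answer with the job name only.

Op 1: register job_G */12 -> active={job_G:*/12}
Op 2: unregister job_G -> active={}
Op 3: register job_B */18 -> active={job_B:*/18}
Op 4: unregister job_B -> active={}
Op 5: register job_B */17 -> active={job_B:*/17}
Op 6: register job_C */16 -> active={job_B:*/17, job_C:*/16}
  job_B: interval 17, next fire after T=242 is 255
  job_C: interval 16, next fire after T=242 is 256
Earliest = 255, winner (lex tiebreak) = job_B

Answer: job_B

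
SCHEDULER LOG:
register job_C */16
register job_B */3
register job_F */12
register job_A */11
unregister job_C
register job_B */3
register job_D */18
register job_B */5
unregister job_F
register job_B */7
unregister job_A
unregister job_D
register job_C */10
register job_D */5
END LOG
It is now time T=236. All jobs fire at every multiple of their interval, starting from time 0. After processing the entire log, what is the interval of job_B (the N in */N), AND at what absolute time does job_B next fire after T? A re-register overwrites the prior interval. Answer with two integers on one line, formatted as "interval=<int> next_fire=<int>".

Op 1: register job_C */16 -> active={job_C:*/16}
Op 2: register job_B */3 -> active={job_B:*/3, job_C:*/16}
Op 3: register job_F */12 -> active={job_B:*/3, job_C:*/16, job_F:*/12}
Op 4: register job_A */11 -> active={job_A:*/11, job_B:*/3, job_C:*/16, job_F:*/12}
Op 5: unregister job_C -> active={job_A:*/11, job_B:*/3, job_F:*/12}
Op 6: register job_B */3 -> active={job_A:*/11, job_B:*/3, job_F:*/12}
Op 7: register job_D */18 -> active={job_A:*/11, job_B:*/3, job_D:*/18, job_F:*/12}
Op 8: register job_B */5 -> active={job_A:*/11, job_B:*/5, job_D:*/18, job_F:*/12}
Op 9: unregister job_F -> active={job_A:*/11, job_B:*/5, job_D:*/18}
Op 10: register job_B */7 -> active={job_A:*/11, job_B:*/7, job_D:*/18}
Op 11: unregister job_A -> active={job_B:*/7, job_D:*/18}
Op 12: unregister job_D -> active={job_B:*/7}
Op 13: register job_C */10 -> active={job_B:*/7, job_C:*/10}
Op 14: register job_D */5 -> active={job_B:*/7, job_C:*/10, job_D:*/5}
Final interval of job_B = 7
Next fire of job_B after T=236: (236//7+1)*7 = 238

Answer: interval=7 next_fire=238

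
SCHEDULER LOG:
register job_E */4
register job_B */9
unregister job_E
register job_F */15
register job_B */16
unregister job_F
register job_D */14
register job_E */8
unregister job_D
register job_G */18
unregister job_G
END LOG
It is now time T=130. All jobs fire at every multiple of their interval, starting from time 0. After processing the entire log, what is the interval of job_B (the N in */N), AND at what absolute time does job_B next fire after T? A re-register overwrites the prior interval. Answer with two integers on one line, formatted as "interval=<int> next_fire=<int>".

Op 1: register job_E */4 -> active={job_E:*/4}
Op 2: register job_B */9 -> active={job_B:*/9, job_E:*/4}
Op 3: unregister job_E -> active={job_B:*/9}
Op 4: register job_F */15 -> active={job_B:*/9, job_F:*/15}
Op 5: register job_B */16 -> active={job_B:*/16, job_F:*/15}
Op 6: unregister job_F -> active={job_B:*/16}
Op 7: register job_D */14 -> active={job_B:*/16, job_D:*/14}
Op 8: register job_E */8 -> active={job_B:*/16, job_D:*/14, job_E:*/8}
Op 9: unregister job_D -> active={job_B:*/16, job_E:*/8}
Op 10: register job_G */18 -> active={job_B:*/16, job_E:*/8, job_G:*/18}
Op 11: unregister job_G -> active={job_B:*/16, job_E:*/8}
Final interval of job_B = 16
Next fire of job_B after T=130: (130//16+1)*16 = 144

Answer: interval=16 next_fire=144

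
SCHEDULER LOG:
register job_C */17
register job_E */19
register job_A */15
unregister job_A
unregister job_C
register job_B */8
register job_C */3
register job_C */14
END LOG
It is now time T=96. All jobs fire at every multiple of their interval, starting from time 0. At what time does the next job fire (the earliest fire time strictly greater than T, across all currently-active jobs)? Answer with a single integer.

Answer: 98

Derivation:
Op 1: register job_C */17 -> active={job_C:*/17}
Op 2: register job_E */19 -> active={job_C:*/17, job_E:*/19}
Op 3: register job_A */15 -> active={job_A:*/15, job_C:*/17, job_E:*/19}
Op 4: unregister job_A -> active={job_C:*/17, job_E:*/19}
Op 5: unregister job_C -> active={job_E:*/19}
Op 6: register job_B */8 -> active={job_B:*/8, job_E:*/19}
Op 7: register job_C */3 -> active={job_B:*/8, job_C:*/3, job_E:*/19}
Op 8: register job_C */14 -> active={job_B:*/8, job_C:*/14, job_E:*/19}
  job_B: interval 8, next fire after T=96 is 104
  job_C: interval 14, next fire after T=96 is 98
  job_E: interval 19, next fire after T=96 is 114
Earliest fire time = 98 (job job_C)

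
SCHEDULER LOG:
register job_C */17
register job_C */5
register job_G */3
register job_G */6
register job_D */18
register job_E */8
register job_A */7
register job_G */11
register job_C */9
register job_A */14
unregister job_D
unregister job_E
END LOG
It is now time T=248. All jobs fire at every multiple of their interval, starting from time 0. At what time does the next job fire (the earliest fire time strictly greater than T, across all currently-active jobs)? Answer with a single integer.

Op 1: register job_C */17 -> active={job_C:*/17}
Op 2: register job_C */5 -> active={job_C:*/5}
Op 3: register job_G */3 -> active={job_C:*/5, job_G:*/3}
Op 4: register job_G */6 -> active={job_C:*/5, job_G:*/6}
Op 5: register job_D */18 -> active={job_C:*/5, job_D:*/18, job_G:*/6}
Op 6: register job_E */8 -> active={job_C:*/5, job_D:*/18, job_E:*/8, job_G:*/6}
Op 7: register job_A */7 -> active={job_A:*/7, job_C:*/5, job_D:*/18, job_E:*/8, job_G:*/6}
Op 8: register job_G */11 -> active={job_A:*/7, job_C:*/5, job_D:*/18, job_E:*/8, job_G:*/11}
Op 9: register job_C */9 -> active={job_A:*/7, job_C:*/9, job_D:*/18, job_E:*/8, job_G:*/11}
Op 10: register job_A */14 -> active={job_A:*/14, job_C:*/9, job_D:*/18, job_E:*/8, job_G:*/11}
Op 11: unregister job_D -> active={job_A:*/14, job_C:*/9, job_E:*/8, job_G:*/11}
Op 12: unregister job_E -> active={job_A:*/14, job_C:*/9, job_G:*/11}
  job_A: interval 14, next fire after T=248 is 252
  job_C: interval 9, next fire after T=248 is 252
  job_G: interval 11, next fire after T=248 is 253
Earliest fire time = 252 (job job_A)

Answer: 252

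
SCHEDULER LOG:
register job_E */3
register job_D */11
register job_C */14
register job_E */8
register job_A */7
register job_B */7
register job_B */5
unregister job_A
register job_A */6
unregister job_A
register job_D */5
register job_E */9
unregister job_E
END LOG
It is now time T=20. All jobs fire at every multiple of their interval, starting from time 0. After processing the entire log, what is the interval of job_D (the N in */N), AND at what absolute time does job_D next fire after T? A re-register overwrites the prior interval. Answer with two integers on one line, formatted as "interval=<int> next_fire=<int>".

Answer: interval=5 next_fire=25

Derivation:
Op 1: register job_E */3 -> active={job_E:*/3}
Op 2: register job_D */11 -> active={job_D:*/11, job_E:*/3}
Op 3: register job_C */14 -> active={job_C:*/14, job_D:*/11, job_E:*/3}
Op 4: register job_E */8 -> active={job_C:*/14, job_D:*/11, job_E:*/8}
Op 5: register job_A */7 -> active={job_A:*/7, job_C:*/14, job_D:*/11, job_E:*/8}
Op 6: register job_B */7 -> active={job_A:*/7, job_B:*/7, job_C:*/14, job_D:*/11, job_E:*/8}
Op 7: register job_B */5 -> active={job_A:*/7, job_B:*/5, job_C:*/14, job_D:*/11, job_E:*/8}
Op 8: unregister job_A -> active={job_B:*/5, job_C:*/14, job_D:*/11, job_E:*/8}
Op 9: register job_A */6 -> active={job_A:*/6, job_B:*/5, job_C:*/14, job_D:*/11, job_E:*/8}
Op 10: unregister job_A -> active={job_B:*/5, job_C:*/14, job_D:*/11, job_E:*/8}
Op 11: register job_D */5 -> active={job_B:*/5, job_C:*/14, job_D:*/5, job_E:*/8}
Op 12: register job_E */9 -> active={job_B:*/5, job_C:*/14, job_D:*/5, job_E:*/9}
Op 13: unregister job_E -> active={job_B:*/5, job_C:*/14, job_D:*/5}
Final interval of job_D = 5
Next fire of job_D after T=20: (20//5+1)*5 = 25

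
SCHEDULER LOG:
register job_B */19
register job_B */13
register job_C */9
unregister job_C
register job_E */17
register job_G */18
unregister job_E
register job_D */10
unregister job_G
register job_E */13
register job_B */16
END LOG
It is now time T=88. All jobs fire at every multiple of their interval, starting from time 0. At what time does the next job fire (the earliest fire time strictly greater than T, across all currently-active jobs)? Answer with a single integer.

Op 1: register job_B */19 -> active={job_B:*/19}
Op 2: register job_B */13 -> active={job_B:*/13}
Op 3: register job_C */9 -> active={job_B:*/13, job_C:*/9}
Op 4: unregister job_C -> active={job_B:*/13}
Op 5: register job_E */17 -> active={job_B:*/13, job_E:*/17}
Op 6: register job_G */18 -> active={job_B:*/13, job_E:*/17, job_G:*/18}
Op 7: unregister job_E -> active={job_B:*/13, job_G:*/18}
Op 8: register job_D */10 -> active={job_B:*/13, job_D:*/10, job_G:*/18}
Op 9: unregister job_G -> active={job_B:*/13, job_D:*/10}
Op 10: register job_E */13 -> active={job_B:*/13, job_D:*/10, job_E:*/13}
Op 11: register job_B */16 -> active={job_B:*/16, job_D:*/10, job_E:*/13}
  job_B: interval 16, next fire after T=88 is 96
  job_D: interval 10, next fire after T=88 is 90
  job_E: interval 13, next fire after T=88 is 91
Earliest fire time = 90 (job job_D)

Answer: 90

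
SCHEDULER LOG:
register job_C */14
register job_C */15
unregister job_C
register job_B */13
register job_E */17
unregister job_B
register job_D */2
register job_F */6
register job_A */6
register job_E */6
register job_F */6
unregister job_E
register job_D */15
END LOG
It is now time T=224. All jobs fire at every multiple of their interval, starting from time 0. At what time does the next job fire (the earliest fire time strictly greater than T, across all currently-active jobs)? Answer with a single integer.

Op 1: register job_C */14 -> active={job_C:*/14}
Op 2: register job_C */15 -> active={job_C:*/15}
Op 3: unregister job_C -> active={}
Op 4: register job_B */13 -> active={job_B:*/13}
Op 5: register job_E */17 -> active={job_B:*/13, job_E:*/17}
Op 6: unregister job_B -> active={job_E:*/17}
Op 7: register job_D */2 -> active={job_D:*/2, job_E:*/17}
Op 8: register job_F */6 -> active={job_D:*/2, job_E:*/17, job_F:*/6}
Op 9: register job_A */6 -> active={job_A:*/6, job_D:*/2, job_E:*/17, job_F:*/6}
Op 10: register job_E */6 -> active={job_A:*/6, job_D:*/2, job_E:*/6, job_F:*/6}
Op 11: register job_F */6 -> active={job_A:*/6, job_D:*/2, job_E:*/6, job_F:*/6}
Op 12: unregister job_E -> active={job_A:*/6, job_D:*/2, job_F:*/6}
Op 13: register job_D */15 -> active={job_A:*/6, job_D:*/15, job_F:*/6}
  job_A: interval 6, next fire after T=224 is 228
  job_D: interval 15, next fire after T=224 is 225
  job_F: interval 6, next fire after T=224 is 228
Earliest fire time = 225 (job job_D)

Answer: 225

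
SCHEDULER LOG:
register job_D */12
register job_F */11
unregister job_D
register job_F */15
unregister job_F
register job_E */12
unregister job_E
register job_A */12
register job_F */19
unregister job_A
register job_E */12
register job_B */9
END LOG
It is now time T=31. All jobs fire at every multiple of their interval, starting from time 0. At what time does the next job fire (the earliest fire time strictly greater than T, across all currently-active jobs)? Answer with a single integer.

Op 1: register job_D */12 -> active={job_D:*/12}
Op 2: register job_F */11 -> active={job_D:*/12, job_F:*/11}
Op 3: unregister job_D -> active={job_F:*/11}
Op 4: register job_F */15 -> active={job_F:*/15}
Op 5: unregister job_F -> active={}
Op 6: register job_E */12 -> active={job_E:*/12}
Op 7: unregister job_E -> active={}
Op 8: register job_A */12 -> active={job_A:*/12}
Op 9: register job_F */19 -> active={job_A:*/12, job_F:*/19}
Op 10: unregister job_A -> active={job_F:*/19}
Op 11: register job_E */12 -> active={job_E:*/12, job_F:*/19}
Op 12: register job_B */9 -> active={job_B:*/9, job_E:*/12, job_F:*/19}
  job_B: interval 9, next fire after T=31 is 36
  job_E: interval 12, next fire after T=31 is 36
  job_F: interval 19, next fire after T=31 is 38
Earliest fire time = 36 (job job_B)

Answer: 36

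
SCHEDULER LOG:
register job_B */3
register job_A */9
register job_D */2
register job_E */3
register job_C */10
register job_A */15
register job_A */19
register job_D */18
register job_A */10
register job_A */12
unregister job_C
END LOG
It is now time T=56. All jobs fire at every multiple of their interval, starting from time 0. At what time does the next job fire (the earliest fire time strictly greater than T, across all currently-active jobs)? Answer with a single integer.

Answer: 57

Derivation:
Op 1: register job_B */3 -> active={job_B:*/3}
Op 2: register job_A */9 -> active={job_A:*/9, job_B:*/3}
Op 3: register job_D */2 -> active={job_A:*/9, job_B:*/3, job_D:*/2}
Op 4: register job_E */3 -> active={job_A:*/9, job_B:*/3, job_D:*/2, job_E:*/3}
Op 5: register job_C */10 -> active={job_A:*/9, job_B:*/3, job_C:*/10, job_D:*/2, job_E:*/3}
Op 6: register job_A */15 -> active={job_A:*/15, job_B:*/3, job_C:*/10, job_D:*/2, job_E:*/3}
Op 7: register job_A */19 -> active={job_A:*/19, job_B:*/3, job_C:*/10, job_D:*/2, job_E:*/3}
Op 8: register job_D */18 -> active={job_A:*/19, job_B:*/3, job_C:*/10, job_D:*/18, job_E:*/3}
Op 9: register job_A */10 -> active={job_A:*/10, job_B:*/3, job_C:*/10, job_D:*/18, job_E:*/3}
Op 10: register job_A */12 -> active={job_A:*/12, job_B:*/3, job_C:*/10, job_D:*/18, job_E:*/3}
Op 11: unregister job_C -> active={job_A:*/12, job_B:*/3, job_D:*/18, job_E:*/3}
  job_A: interval 12, next fire after T=56 is 60
  job_B: interval 3, next fire after T=56 is 57
  job_D: interval 18, next fire after T=56 is 72
  job_E: interval 3, next fire after T=56 is 57
Earliest fire time = 57 (job job_B)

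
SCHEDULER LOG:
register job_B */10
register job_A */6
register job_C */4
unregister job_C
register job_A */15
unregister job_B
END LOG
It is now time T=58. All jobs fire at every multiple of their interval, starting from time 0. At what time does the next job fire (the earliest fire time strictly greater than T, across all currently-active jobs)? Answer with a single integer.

Op 1: register job_B */10 -> active={job_B:*/10}
Op 2: register job_A */6 -> active={job_A:*/6, job_B:*/10}
Op 3: register job_C */4 -> active={job_A:*/6, job_B:*/10, job_C:*/4}
Op 4: unregister job_C -> active={job_A:*/6, job_B:*/10}
Op 5: register job_A */15 -> active={job_A:*/15, job_B:*/10}
Op 6: unregister job_B -> active={job_A:*/15}
  job_A: interval 15, next fire after T=58 is 60
Earliest fire time = 60 (job job_A)

Answer: 60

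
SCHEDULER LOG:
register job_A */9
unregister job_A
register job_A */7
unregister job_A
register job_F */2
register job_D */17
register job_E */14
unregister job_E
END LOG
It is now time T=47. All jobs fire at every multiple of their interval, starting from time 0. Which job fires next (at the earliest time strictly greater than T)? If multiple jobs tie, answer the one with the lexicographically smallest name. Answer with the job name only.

Answer: job_F

Derivation:
Op 1: register job_A */9 -> active={job_A:*/9}
Op 2: unregister job_A -> active={}
Op 3: register job_A */7 -> active={job_A:*/7}
Op 4: unregister job_A -> active={}
Op 5: register job_F */2 -> active={job_F:*/2}
Op 6: register job_D */17 -> active={job_D:*/17, job_F:*/2}
Op 7: register job_E */14 -> active={job_D:*/17, job_E:*/14, job_F:*/2}
Op 8: unregister job_E -> active={job_D:*/17, job_F:*/2}
  job_D: interval 17, next fire after T=47 is 51
  job_F: interval 2, next fire after T=47 is 48
Earliest = 48, winner (lex tiebreak) = job_F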